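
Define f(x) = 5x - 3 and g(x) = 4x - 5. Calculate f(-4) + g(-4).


f(-4) = -23
g(-4) = -21
Sum = -44

-44


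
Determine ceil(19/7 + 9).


19/7 = 2.7143
2.7143 + 9 = 11.7143
ceil(11.7143) = 12

12


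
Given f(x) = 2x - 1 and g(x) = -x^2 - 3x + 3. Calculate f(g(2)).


g(2) = -7
f(-7) = -15

-15


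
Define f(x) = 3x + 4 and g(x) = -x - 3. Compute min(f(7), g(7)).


f(7) = 25
g(7) = -10
min = -10

-10


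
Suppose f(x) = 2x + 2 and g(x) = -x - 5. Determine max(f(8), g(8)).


18


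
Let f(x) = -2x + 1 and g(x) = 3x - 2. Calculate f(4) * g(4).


f(4) = -7
g(4) = 10
Product = -70

-70


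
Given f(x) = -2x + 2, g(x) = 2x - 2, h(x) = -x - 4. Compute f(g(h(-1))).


18


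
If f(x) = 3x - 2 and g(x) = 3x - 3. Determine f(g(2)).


7


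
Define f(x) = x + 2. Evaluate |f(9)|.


11


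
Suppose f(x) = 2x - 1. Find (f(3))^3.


f(3) = 5
(5)^3 = 125

125


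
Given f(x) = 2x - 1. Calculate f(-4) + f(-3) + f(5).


f(-4) = -9
f(-3) = -7
f(5) = 9
Sum = -7

-7


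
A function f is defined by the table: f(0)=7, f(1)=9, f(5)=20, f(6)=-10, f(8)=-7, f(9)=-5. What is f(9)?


Reading from the table at x = 9

-5


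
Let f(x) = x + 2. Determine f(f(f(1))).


f(1) = 3
f(3) = 5
f(5) = 7

7


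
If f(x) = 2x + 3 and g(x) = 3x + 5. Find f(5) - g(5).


f(5) = 13
g(5) = 20
Difference = -7

-7


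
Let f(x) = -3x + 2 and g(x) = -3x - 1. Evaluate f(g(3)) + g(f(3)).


52


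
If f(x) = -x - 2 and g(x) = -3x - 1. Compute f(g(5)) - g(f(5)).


f(g(5)) = 14
g(f(5)) = 20
Difference = -6

-6


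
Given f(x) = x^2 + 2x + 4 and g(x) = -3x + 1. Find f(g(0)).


g(0) = 1
f(1) = 1*(1)^2 + 2*(1) + 4 = 7

7


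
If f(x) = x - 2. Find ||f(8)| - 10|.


4


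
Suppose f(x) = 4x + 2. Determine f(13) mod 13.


f(13) = 54
54 mod 13 = 2

2


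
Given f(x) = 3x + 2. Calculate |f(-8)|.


f(-8) = -22
|-22| = 22

22


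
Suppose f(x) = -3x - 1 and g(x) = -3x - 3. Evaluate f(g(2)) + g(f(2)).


f(g(2)) = 26
g(f(2)) = 18
Sum = 44

44


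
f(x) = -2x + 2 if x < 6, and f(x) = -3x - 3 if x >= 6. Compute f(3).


3 satisfies x < 6
f(3) = -4

-4


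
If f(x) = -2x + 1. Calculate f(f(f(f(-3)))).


f(-3) = 7
f(7) = -13
f(-13) = 27
f(27) = -53

-53


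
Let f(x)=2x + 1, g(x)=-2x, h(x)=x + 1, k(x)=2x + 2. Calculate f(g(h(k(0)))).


-11


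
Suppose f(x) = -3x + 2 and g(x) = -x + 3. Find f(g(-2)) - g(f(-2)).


f(g(-2)) = -13
g(f(-2)) = -5
Difference = -8

-8


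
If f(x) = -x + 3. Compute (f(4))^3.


-1


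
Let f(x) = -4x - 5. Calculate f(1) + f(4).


f(1) = -9
f(4) = -21
Sum = -30

-30


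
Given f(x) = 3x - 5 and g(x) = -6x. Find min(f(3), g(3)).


f(3) = 4
g(3) = -18
min = -18

-18


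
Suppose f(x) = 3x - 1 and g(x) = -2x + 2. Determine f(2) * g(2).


-10


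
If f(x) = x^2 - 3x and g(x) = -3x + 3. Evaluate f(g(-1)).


g(-1) = 6
f(6) = 1*(6)^2 - 3*(6) = 18

18


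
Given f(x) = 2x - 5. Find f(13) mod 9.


f(13) = 21
21 mod 9 = 3

3


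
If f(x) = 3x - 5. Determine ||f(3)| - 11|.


f(3) = 4
|4| = 4
|4 - 11| = 7

7


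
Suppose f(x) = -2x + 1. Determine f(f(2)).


f(2) = -3
f(-3) = 7

7


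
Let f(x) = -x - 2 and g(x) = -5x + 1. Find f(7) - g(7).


f(7) = -9
g(7) = -34
Difference = 25

25


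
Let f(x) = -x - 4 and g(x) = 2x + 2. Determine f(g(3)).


g(3) = 8
f(8) = -12

-12


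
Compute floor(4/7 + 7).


4/7 = 0.5714
0.5714 + 7 = 7.5714
floor(7.5714) = 7

7


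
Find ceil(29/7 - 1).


29/7 = 4.1429
4.1429 - 1 = 3.1429
ceil(3.1429) = 4

4


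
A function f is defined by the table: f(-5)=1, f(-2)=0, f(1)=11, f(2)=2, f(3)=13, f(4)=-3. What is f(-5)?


1


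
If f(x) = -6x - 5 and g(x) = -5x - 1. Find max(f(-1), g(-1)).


f(-1) = 1
g(-1) = 4
max = 4

4


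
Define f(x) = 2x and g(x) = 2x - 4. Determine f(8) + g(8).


f(8) = 16
g(8) = 12
Sum = 28

28


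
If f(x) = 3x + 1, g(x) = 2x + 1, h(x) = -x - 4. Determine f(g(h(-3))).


h(-3) = -1
g(-1) = -1
f(-1) = -2

-2


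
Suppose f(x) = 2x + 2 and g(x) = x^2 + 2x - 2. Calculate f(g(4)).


46


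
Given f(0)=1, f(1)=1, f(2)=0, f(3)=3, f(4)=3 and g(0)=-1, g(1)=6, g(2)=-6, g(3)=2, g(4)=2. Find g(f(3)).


f(3) = 3
g(3) = 2

2


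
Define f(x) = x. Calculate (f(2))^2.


4


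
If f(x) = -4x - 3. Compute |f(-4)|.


f(-4) = 13
|13| = 13

13


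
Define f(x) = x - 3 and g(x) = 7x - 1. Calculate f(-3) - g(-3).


f(-3) = -6
g(-3) = -22
Difference = 16

16


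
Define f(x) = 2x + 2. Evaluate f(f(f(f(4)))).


f(4) = 10
f(10) = 22
f(22) = 46
f(46) = 94

94


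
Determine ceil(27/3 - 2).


27/3 = 9
9 - 2 = 7
ceil(7) = 7

7


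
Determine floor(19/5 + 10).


13


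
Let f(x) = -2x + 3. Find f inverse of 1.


Solve -2x + 3 = 1
x = (1 - 3) / (-2) = 1

1


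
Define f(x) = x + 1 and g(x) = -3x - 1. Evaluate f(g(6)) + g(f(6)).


-40


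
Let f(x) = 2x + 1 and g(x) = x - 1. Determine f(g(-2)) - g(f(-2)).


f(g(-2)) = -5
g(f(-2)) = -4
Difference = -1

-1


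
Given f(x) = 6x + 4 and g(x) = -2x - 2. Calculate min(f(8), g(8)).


f(8) = 52
g(8) = -18
min = -18

-18


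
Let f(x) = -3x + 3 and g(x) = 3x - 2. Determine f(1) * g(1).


0


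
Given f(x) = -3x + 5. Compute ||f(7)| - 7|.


f(7) = -16
|-16| = 16
|16 - 7| = 9

9


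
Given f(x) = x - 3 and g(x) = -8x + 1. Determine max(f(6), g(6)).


f(6) = 3
g(6) = -47
max = 3

3


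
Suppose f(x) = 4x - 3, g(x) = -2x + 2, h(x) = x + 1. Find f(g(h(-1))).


h(-1) = 0
g(0) = 2
f(2) = 5

5


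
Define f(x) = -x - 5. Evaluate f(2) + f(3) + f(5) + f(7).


f(2) = -7
f(3) = -8
f(5) = -10
f(7) = -12
Sum = -37

-37


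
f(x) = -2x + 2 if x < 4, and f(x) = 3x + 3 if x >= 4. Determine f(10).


10 satisfies x >= 4
f(10) = 33

33


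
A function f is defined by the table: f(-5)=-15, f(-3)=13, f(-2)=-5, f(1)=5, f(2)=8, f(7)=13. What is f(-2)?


Reading from the table at x = -2

-5


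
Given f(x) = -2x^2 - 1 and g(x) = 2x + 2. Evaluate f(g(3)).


g(3) = 8
f(8) = (-2)*(8)^2 - 1 = -129

-129


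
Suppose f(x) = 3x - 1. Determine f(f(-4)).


f(-4) = -13
f(-13) = -40

-40


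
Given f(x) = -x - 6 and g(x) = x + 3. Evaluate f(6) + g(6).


f(6) = -12
g(6) = 9
Sum = -3

-3


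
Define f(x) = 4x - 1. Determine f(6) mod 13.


10


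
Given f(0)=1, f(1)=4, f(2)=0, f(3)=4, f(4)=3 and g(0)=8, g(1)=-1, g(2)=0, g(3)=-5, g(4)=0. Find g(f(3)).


f(3) = 4
g(4) = 0

0


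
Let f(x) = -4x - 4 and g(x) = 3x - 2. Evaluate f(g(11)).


g(11) = 31
f(31) = -128

-128


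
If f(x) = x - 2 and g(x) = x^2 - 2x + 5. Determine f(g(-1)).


g(-1) = 8
f(8) = 6

6


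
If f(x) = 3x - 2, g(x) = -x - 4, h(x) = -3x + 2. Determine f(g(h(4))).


h(4) = -10
g(-10) = 6
f(6) = 16

16


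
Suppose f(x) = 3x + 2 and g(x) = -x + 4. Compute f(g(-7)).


g(-7) = 11
f(11) = 35

35


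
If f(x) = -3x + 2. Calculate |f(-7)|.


f(-7) = 23
|23| = 23

23


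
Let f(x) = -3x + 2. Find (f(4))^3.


-1000


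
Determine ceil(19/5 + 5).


9


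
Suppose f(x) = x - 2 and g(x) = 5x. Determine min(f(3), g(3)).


f(3) = 1
g(3) = 15
min = 1

1


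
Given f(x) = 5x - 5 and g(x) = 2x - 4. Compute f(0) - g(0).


f(0) = -5
g(0) = -4
Difference = -1

-1


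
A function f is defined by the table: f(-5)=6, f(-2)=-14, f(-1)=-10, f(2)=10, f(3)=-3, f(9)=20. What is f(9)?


20


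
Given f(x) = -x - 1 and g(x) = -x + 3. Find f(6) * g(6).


f(6) = -7
g(6) = -3
Product = 21

21


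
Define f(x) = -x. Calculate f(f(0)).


f(0) = 0
f(0) = 0

0


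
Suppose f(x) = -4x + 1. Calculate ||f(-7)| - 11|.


f(-7) = 29
|29| = 29
|29 - 11| = 18

18


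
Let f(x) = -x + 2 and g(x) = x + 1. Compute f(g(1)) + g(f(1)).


f(g(1)) = 0
g(f(1)) = 2
Sum = 2

2


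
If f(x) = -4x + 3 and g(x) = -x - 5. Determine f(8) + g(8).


-42


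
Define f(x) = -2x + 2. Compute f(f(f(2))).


f(2) = -2
f(-2) = 6
f(6) = -10

-10


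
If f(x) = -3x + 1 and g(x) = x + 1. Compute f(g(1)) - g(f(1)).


f(g(1)) = -5
g(f(1)) = -1
Difference = -4

-4


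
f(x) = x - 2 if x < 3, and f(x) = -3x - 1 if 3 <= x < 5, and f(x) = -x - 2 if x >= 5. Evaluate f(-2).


-2 satisfies x < 3
f(-2) = -4

-4


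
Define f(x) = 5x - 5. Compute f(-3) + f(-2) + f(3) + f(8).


10


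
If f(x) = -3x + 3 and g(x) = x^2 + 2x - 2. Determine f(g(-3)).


0


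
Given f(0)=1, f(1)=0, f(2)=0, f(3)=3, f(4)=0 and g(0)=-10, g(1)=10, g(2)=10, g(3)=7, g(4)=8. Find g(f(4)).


-10


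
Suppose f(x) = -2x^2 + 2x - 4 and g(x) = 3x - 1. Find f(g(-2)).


g(-2) = -7
f(-7) = (-2)*(-7)^2 + 2*(-7) - 4 = -116

-116


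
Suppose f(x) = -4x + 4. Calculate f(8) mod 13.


f(8) = -28
-28 mod 13 = 11

11


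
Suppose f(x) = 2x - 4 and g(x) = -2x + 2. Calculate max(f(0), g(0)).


f(0) = -4
g(0) = 2
max = 2

2


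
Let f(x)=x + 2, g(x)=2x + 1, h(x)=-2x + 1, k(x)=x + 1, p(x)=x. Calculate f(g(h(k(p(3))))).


p(3) = 3
k(3) = 4
h(4) = -7
g(-7) = -13
f(-13) = -11

-11


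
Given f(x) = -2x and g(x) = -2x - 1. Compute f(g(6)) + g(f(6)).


f(g(6)) = 26
g(f(6)) = 23
Sum = 49

49


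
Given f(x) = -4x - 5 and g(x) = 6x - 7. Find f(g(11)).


g(11) = 59
f(59) = -241

-241


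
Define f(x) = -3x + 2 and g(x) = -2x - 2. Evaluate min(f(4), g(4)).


f(4) = -10
g(4) = -10
min = -10

-10


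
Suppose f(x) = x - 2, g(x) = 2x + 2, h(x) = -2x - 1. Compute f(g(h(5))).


-22


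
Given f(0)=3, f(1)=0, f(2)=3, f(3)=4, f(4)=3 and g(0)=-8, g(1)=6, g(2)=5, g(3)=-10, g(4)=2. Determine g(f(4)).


f(4) = 3
g(3) = -10

-10


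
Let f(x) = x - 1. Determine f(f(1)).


-1


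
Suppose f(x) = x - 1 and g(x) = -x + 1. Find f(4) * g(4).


f(4) = 3
g(4) = -3
Product = -9

-9


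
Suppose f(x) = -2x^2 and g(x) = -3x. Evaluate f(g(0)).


g(0) = 0
f(0) = (-2)*(0)^2 = 0

0


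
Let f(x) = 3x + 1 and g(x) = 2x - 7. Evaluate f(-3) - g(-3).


f(-3) = -8
g(-3) = -13
Difference = 5

5


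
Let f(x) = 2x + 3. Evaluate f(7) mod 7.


f(7) = 17
17 mod 7 = 3

3


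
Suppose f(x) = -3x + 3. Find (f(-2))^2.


f(-2) = 9
(9)^2 = 81

81


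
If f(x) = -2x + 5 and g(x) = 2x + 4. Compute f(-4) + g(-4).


f(-4) = 13
g(-4) = -4
Sum = 9

9


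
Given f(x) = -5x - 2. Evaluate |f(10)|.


f(10) = -52
|-52| = 52

52


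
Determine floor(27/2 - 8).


27/2 = 13.5
13.5 - 8 = 5.5
floor(5.5) = 5

5


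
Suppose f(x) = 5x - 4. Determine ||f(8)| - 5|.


f(8) = 36
|36| = 36
|36 - 5| = 31

31


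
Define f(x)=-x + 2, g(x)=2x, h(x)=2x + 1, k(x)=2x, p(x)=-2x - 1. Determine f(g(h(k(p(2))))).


p(2) = -5
k(-5) = -10
h(-10) = -19
g(-19) = -38
f(-38) = 40

40


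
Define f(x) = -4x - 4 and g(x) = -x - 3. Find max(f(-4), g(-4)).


f(-4) = 12
g(-4) = 1
max = 12

12


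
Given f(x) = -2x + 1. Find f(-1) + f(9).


-14


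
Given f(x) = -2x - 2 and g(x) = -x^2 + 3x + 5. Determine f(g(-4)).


g(-4) = -23
f(-23) = 44

44


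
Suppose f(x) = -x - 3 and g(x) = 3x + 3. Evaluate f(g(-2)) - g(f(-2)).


f(g(-2)) = 0
g(f(-2)) = 0
Difference = 0

0


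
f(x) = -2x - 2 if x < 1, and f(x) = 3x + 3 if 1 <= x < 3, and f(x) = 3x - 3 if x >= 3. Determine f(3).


3 satisfies x >= 3
f(3) = 6

6


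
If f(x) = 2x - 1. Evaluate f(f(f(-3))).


f(-3) = -7
f(-7) = -15
f(-15) = -31

-31


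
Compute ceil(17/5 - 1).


17/5 = 3.4
3.4 - 1 = 2.4
ceil(2.4) = 3

3


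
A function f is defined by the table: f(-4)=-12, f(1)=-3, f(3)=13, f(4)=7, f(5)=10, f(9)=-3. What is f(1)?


Reading from the table at x = 1

-3


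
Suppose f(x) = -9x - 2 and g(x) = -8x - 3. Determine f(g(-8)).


g(-8) = 61
f(61) = -551

-551


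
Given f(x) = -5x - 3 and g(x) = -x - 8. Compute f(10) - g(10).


f(10) = -53
g(10) = -18
Difference = -35

-35


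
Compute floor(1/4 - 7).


1/4 = 0.25
0.25 - 7 = -6.75
floor(-6.75) = -7

-7


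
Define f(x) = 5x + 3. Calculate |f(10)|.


f(10) = 53
|53| = 53

53


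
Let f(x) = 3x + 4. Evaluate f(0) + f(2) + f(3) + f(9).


f(0) = 4
f(2) = 10
f(3) = 13
f(9) = 31
Sum = 58

58


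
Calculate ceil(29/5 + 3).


9


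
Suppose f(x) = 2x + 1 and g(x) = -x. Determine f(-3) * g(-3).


-15


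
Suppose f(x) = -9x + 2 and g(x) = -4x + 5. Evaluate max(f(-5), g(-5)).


47


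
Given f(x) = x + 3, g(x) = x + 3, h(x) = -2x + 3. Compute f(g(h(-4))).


h(-4) = 11
g(11) = 14
f(14) = 17

17


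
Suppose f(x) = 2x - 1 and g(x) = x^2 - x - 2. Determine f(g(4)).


19


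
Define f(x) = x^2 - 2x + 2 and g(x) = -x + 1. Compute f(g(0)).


g(0) = 1
f(1) = 1*(1)^2 - 2*(1) + 2 = 1

1


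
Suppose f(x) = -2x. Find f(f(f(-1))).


f(-1) = 2
f(2) = -4
f(-4) = 8

8


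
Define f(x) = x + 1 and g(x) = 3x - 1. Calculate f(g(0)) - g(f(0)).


f(g(0)) = 0
g(f(0)) = 2
Difference = -2

-2


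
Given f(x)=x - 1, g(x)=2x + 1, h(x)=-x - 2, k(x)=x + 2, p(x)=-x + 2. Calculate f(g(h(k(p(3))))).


p(3) = -1
k(-1) = 1
h(1) = -3
g(-3) = -5
f(-5) = -6

-6


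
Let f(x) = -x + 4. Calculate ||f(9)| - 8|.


f(9) = -5
|-5| = 5
|5 - 8| = 3

3


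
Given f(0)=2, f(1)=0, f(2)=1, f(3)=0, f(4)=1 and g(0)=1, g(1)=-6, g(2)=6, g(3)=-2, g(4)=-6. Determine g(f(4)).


f(4) = 1
g(1) = -6

-6


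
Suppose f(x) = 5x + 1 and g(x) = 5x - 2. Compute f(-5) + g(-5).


f(-5) = -24
g(-5) = -27
Sum = -51

-51


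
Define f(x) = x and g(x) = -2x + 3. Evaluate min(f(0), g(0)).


f(0) = 0
g(0) = 3
min = 0

0


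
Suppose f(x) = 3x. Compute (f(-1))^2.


f(-1) = -3
(-3)^2 = 9

9


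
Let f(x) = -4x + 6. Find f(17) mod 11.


f(17) = -62
-62 mod 11 = 4

4


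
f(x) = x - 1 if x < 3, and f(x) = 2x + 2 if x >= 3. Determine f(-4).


-4 satisfies x < 3
f(-4) = -5

-5


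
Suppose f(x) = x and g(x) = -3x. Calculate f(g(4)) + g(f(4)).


f(g(4)) = -12
g(f(4)) = -12
Sum = -24

-24


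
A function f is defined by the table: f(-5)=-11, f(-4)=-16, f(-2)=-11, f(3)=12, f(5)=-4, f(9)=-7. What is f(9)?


-7


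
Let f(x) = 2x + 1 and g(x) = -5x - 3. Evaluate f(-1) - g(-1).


-3


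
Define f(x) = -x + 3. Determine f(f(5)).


f(5) = -2
f(-2) = 5

5


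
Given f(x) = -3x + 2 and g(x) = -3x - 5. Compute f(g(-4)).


g(-4) = 7
f(7) = -19

-19


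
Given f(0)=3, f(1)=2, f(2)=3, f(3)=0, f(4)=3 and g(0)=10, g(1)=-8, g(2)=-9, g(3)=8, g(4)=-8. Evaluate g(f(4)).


f(4) = 3
g(3) = 8

8


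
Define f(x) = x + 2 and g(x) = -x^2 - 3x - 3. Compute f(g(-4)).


g(-4) = -7
f(-7) = -5

-5


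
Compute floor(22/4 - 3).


2


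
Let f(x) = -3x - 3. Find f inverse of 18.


Solve -3x - 3 = 18
x = (18 + 3) / (-3) = -7

-7


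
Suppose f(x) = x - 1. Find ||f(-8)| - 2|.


f(-8) = -9
|-9| = 9
|9 - 2| = 7

7


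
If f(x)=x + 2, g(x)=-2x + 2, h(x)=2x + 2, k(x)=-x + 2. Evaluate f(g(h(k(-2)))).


-16


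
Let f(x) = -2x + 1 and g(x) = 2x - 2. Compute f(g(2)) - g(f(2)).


f(g(2)) = -3
g(f(2)) = -8
Difference = 5

5


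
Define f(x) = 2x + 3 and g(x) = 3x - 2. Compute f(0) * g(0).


f(0) = 3
g(0) = -2
Product = -6

-6


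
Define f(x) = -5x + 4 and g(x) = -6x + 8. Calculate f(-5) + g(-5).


f(-5) = 29
g(-5) = 38
Sum = 67

67


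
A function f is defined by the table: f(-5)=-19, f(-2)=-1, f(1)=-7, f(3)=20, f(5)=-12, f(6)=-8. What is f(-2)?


Reading from the table at x = -2

-1


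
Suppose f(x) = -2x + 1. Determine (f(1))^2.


f(1) = -1
(-1)^2 = 1

1


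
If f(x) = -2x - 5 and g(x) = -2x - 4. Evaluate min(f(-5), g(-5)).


f(-5) = 5
g(-5) = 6
min = 5

5


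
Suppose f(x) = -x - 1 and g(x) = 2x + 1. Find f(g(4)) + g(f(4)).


f(g(4)) = -10
g(f(4)) = -9
Sum = -19

-19


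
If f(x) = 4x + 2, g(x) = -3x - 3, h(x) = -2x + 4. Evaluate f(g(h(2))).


h(2) = 0
g(0) = -3
f(-3) = -10

-10


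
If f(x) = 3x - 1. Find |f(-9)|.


f(-9) = -28
|-28| = 28

28


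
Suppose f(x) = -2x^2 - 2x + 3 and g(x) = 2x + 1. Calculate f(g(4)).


g(4) = 9
f(9) = (-2)*(9)^2 - 2*(9) + 3 = -177

-177


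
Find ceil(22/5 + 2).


22/5 = 4.4
4.4 + 2 = 6.4
ceil(6.4) = 7

7


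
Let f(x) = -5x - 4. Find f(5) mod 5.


f(5) = -29
-29 mod 5 = 1

1


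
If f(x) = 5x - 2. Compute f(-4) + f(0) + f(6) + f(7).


f(-4) = -22
f(0) = -2
f(6) = 28
f(7) = 33
Sum = 37

37


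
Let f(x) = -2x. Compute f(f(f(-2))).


16


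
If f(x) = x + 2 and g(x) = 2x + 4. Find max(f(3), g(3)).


f(3) = 5
g(3) = 10
max = 10

10


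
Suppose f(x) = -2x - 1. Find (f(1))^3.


f(1) = -3
(-3)^3 = -27

-27


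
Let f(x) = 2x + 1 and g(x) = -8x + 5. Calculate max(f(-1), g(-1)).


f(-1) = -1
g(-1) = 13
max = 13

13


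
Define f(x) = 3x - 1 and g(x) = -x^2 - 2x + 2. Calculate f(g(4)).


g(4) = -22
f(-22) = -67

-67


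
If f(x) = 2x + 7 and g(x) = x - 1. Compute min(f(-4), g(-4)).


-5


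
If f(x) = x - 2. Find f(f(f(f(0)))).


f(0) = -2
f(-2) = -4
f(-4) = -6
f(-6) = -8

-8


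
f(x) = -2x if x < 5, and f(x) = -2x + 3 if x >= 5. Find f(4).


-8


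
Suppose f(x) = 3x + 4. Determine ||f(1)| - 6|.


f(1) = 7
|7| = 7
|7 - 6| = 1

1


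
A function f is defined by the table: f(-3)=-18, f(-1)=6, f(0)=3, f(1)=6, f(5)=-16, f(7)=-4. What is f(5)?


Reading from the table at x = 5

-16


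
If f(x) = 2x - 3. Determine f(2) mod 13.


f(2) = 1
1 mod 13 = 1

1


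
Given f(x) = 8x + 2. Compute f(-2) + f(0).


-12


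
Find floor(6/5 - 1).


6/5 = 1.2
1.2 - 1 = 0.2
floor(0.2) = 0

0


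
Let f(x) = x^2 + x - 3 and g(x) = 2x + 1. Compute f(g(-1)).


g(-1) = -1
f(-1) = 1*(-1)^2 + 1*(-1) - 3 = -3

-3


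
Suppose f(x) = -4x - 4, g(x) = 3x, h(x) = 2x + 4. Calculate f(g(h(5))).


h(5) = 14
g(14) = 42
f(42) = -172

-172


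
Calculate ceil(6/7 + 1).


6/7 = 0.8571
0.8571 + 1 = 1.8571
ceil(1.8571) = 2

2


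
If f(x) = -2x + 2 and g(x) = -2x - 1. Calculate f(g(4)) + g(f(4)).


f(g(4)) = 20
g(f(4)) = 11
Sum = 31

31


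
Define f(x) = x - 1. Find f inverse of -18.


Solve x - 1 = -18
x = (-18 + 1) / 1 = -17

-17


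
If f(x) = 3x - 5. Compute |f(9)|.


f(9) = 22
|22| = 22

22


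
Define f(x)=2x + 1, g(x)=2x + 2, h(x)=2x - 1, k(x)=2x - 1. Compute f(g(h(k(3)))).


41


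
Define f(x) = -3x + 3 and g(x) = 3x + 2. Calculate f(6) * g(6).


f(6) = -15
g(6) = 20
Product = -300

-300


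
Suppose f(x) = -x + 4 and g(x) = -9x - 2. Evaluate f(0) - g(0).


f(0) = 4
g(0) = -2
Difference = 6

6


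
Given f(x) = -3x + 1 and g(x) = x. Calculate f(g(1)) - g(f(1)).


f(g(1)) = -2
g(f(1)) = -2
Difference = 0

0


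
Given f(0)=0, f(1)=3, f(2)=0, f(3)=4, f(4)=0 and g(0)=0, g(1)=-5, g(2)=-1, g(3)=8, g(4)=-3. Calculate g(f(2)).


f(2) = 0
g(0) = 0

0


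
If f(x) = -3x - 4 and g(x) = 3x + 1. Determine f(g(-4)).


g(-4) = -11
f(-11) = 29

29


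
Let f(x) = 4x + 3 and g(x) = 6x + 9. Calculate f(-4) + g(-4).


-28


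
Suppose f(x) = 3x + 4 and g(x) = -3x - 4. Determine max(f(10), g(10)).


f(10) = 34
g(10) = -34
max = 34

34


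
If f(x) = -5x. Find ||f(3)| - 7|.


f(3) = -15
|-15| = 15
|15 - 7| = 8

8


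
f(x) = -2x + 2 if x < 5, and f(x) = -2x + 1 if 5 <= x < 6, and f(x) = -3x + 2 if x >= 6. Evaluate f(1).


0


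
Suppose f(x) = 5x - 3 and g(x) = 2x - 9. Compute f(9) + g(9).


f(9) = 42
g(9) = 9
Sum = 51

51


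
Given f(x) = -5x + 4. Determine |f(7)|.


31


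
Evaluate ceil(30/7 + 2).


30/7 = 4.2857
4.2857 + 2 = 6.2857
ceil(6.2857) = 7

7


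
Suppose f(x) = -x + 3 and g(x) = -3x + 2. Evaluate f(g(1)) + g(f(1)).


0


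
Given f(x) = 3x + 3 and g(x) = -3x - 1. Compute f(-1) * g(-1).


f(-1) = 0
g(-1) = 2
Product = 0

0


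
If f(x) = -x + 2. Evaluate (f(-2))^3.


f(-2) = 4
(4)^3 = 64

64


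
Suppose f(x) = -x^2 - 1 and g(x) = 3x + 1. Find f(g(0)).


g(0) = 1
f(1) = (-1)*(1)^2 - 1 = -2

-2


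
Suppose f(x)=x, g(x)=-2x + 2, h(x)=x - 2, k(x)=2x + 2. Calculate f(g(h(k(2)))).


-6


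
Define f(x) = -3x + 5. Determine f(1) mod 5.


f(1) = 2
2 mod 5 = 2

2


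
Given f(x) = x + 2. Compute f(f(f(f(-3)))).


f(-3) = -1
f(-1) = 1
f(1) = 3
f(3) = 5

5


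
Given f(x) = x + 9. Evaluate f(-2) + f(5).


21


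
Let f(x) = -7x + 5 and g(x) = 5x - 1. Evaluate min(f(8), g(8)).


f(8) = -51
g(8) = 39
min = -51

-51


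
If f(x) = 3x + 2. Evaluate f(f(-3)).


f(-3) = -7
f(-7) = -19

-19


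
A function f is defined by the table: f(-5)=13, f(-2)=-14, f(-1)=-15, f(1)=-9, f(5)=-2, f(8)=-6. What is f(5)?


-2


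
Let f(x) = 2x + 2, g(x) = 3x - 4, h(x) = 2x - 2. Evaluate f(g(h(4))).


h(4) = 6
g(6) = 14
f(14) = 30

30


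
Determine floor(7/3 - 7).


7/3 = 2.3333
2.3333 - 7 = -4.6667
floor(-4.6667) = -5

-5


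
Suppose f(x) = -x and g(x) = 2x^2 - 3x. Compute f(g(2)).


g(2) = 2
f(2) = -2

-2


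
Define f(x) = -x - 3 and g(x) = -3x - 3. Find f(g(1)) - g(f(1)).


-6


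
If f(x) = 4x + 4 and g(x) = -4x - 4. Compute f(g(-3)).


g(-3) = 8
f(8) = 36

36


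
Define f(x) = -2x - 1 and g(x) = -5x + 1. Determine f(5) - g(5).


f(5) = -11
g(5) = -24
Difference = 13

13


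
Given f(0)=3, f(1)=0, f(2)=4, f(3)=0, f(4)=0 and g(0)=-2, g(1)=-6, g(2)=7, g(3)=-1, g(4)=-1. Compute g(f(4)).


f(4) = 0
g(0) = -2

-2


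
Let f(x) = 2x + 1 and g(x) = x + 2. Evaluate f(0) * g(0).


f(0) = 1
g(0) = 2
Product = 2

2


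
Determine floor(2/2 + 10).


2/2 = 1
1 + 10 = 11
floor(11) = 11

11


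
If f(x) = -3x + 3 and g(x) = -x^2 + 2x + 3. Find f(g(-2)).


g(-2) = -5
f(-5) = 18

18


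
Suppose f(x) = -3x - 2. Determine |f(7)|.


f(7) = -23
|-23| = 23

23


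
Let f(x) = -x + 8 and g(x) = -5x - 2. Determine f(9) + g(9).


-48


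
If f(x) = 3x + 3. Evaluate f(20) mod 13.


11


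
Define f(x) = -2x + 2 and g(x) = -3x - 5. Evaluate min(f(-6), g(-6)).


f(-6) = 14
g(-6) = 13
min = 13

13


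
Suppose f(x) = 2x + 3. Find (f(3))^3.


f(3) = 9
(9)^3 = 729

729


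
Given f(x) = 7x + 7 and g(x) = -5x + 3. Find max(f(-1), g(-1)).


f(-1) = 0
g(-1) = 8
max = 8

8


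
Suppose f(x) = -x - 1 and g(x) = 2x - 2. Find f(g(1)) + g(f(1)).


f(g(1)) = -1
g(f(1)) = -6
Sum = -7

-7


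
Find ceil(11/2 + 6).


11/2 = 5.5
5.5 + 6 = 11.5
ceil(11.5) = 12

12


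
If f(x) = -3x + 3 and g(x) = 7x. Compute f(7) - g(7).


f(7) = -18
g(7) = 49
Difference = -67

-67


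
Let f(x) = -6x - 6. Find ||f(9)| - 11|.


f(9) = -60
|-60| = 60
|60 - 11| = 49

49


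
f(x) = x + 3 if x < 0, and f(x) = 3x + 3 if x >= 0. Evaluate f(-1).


-1 satisfies x < 0
f(-1) = 2

2


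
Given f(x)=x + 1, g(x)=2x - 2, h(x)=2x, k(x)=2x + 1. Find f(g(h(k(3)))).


k(3) = 7
h(7) = 14
g(14) = 26
f(26) = 27

27


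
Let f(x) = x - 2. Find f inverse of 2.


Solve x - 2 = 2
x = (2 + 2) / 1 = 4

4


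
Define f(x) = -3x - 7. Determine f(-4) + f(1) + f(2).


f(-4) = 5
f(1) = -10
f(2) = -13
Sum = -18

-18


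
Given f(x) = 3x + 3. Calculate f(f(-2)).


-6


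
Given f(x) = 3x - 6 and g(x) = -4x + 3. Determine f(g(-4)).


g(-4) = 19
f(19) = 51

51


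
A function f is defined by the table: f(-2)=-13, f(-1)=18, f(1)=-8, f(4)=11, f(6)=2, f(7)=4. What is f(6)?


Reading from the table at x = 6

2


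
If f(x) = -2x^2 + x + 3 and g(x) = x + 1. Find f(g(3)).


g(3) = 4
f(4) = (-2)*(4)^2 + 1*(4) + 3 = -25

-25


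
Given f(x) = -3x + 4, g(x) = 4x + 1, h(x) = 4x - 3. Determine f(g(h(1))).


h(1) = 1
g(1) = 5
f(5) = -11

-11


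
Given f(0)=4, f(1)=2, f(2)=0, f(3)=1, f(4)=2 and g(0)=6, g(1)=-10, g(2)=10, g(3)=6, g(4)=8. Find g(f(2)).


f(2) = 0
g(0) = 6

6


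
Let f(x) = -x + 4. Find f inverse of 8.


Solve -x + 4 = 8
x = (8 - 4) / (-1) = -4

-4


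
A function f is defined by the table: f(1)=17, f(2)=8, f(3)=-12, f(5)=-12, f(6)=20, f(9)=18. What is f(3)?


Reading from the table at x = 3

-12


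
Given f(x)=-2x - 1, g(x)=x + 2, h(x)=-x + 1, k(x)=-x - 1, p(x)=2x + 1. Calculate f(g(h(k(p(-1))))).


p(-1) = -1
k(-1) = 0
h(0) = 1
g(1) = 3
f(3) = -7

-7


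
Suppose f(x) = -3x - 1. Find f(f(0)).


f(0) = -1
f(-1) = 2

2


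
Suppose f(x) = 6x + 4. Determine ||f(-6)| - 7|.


25


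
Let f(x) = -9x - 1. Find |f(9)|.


f(9) = -82
|-82| = 82

82


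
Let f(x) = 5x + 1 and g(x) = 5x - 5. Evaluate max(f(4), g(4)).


f(4) = 21
g(4) = 15
max = 21

21


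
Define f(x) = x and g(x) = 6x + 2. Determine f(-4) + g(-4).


f(-4) = -4
g(-4) = -22
Sum = -26

-26


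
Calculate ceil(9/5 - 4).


9/5 = 1.8
1.8 - 4 = -2.2
ceil(-2.2) = -2

-2


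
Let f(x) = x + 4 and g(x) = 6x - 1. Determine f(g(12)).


g(12) = 71
f(71) = 75

75


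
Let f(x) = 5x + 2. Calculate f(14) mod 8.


f(14) = 72
72 mod 8 = 0

0


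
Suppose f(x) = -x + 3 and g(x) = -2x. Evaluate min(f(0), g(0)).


f(0) = 3
g(0) = 0
min = 0

0


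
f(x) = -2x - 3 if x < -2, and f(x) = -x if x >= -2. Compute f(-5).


-5 satisfies x < -2
f(-5) = 7

7


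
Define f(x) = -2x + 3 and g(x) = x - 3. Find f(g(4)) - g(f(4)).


f(g(4)) = 1
g(f(4)) = -8
Difference = 9

9


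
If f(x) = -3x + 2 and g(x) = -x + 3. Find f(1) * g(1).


-2


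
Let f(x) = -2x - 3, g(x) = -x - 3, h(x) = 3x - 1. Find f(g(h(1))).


h(1) = 2
g(2) = -5
f(-5) = 7

7


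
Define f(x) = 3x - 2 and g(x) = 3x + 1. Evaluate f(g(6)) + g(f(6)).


104


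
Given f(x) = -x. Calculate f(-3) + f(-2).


5


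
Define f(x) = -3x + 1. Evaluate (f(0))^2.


f(0) = 1
(1)^2 = 1

1


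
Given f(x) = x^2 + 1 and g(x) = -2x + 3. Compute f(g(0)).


10


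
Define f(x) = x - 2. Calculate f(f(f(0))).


f(0) = -2
f(-2) = -4
f(-4) = -6

-6


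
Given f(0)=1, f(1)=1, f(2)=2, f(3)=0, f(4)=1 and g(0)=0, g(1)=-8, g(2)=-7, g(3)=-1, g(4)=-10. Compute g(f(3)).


f(3) = 0
g(0) = 0

0


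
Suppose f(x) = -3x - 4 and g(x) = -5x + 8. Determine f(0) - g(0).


f(0) = -4
g(0) = 8
Difference = -12

-12


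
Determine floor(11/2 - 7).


11/2 = 5.5
5.5 - 7 = -1.5
floor(-1.5) = -2

-2


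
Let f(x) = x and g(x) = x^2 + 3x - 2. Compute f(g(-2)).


-4


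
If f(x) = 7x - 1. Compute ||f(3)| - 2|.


f(3) = 20
|20| = 20
|20 - 2| = 18

18


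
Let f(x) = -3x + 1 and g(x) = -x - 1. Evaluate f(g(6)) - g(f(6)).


f(g(6)) = 22
g(f(6)) = 16
Difference = 6

6


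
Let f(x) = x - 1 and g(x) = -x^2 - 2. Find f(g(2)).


g(2) = -6
f(-6) = -7

-7


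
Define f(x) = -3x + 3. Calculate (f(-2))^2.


f(-2) = 9
(9)^2 = 81

81


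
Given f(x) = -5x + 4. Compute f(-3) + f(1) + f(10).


f(-3) = 19
f(1) = -1
f(10) = -46
Sum = -28

-28


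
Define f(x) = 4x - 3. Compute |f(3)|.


f(3) = 9
|9| = 9

9


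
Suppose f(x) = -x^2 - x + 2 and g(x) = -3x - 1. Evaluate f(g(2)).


g(2) = -7
f(-7) = (-1)*(-7)^2 - 1*(-7) + 2 = -40

-40


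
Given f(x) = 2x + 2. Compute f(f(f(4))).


f(4) = 10
f(10) = 22
f(22) = 46

46


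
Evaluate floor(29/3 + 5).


29/3 = 9.6667
9.6667 + 5 = 14.6667
floor(14.6667) = 14

14


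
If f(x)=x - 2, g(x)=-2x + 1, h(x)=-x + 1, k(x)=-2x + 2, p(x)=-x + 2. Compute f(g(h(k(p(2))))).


1


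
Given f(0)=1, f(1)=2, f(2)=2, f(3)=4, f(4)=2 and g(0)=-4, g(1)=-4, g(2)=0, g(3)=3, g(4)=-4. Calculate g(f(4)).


0


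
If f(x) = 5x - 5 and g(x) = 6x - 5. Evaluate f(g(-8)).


-270


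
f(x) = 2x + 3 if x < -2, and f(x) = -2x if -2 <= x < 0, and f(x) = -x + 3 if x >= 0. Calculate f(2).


2 satisfies x >= 0
f(2) = 1

1


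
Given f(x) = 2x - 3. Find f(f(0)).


f(0) = -3
f(-3) = -9

-9


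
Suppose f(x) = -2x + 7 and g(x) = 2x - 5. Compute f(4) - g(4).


f(4) = -1
g(4) = 3
Difference = -4

-4


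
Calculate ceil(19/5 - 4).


19/5 = 3.8
3.8 - 4 = -0.2
ceil(-0.2) = 0

0


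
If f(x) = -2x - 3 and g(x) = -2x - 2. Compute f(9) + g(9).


f(9) = -21
g(9) = -20
Sum = -41

-41


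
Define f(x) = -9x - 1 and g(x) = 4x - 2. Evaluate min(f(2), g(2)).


f(2) = -19
g(2) = 6
min = -19

-19


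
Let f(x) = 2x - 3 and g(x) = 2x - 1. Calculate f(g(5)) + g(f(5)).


f(g(5)) = 15
g(f(5)) = 13
Sum = 28

28


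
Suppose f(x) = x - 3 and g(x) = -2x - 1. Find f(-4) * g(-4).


f(-4) = -7
g(-4) = 7
Product = -49

-49


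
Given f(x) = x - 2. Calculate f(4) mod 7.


f(4) = 2
2 mod 7 = 2

2


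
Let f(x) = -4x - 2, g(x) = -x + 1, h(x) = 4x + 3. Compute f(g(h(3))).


h(3) = 15
g(15) = -14
f(-14) = 54

54


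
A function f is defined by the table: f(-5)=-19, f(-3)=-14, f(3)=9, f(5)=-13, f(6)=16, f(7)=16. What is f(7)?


Reading from the table at x = 7

16


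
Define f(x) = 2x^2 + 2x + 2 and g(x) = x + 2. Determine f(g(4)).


86


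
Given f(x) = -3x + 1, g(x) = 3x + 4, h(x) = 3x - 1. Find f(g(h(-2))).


h(-2) = -7
g(-7) = -17
f(-17) = 52

52


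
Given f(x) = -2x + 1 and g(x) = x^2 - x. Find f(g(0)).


1


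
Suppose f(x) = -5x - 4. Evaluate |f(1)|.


9


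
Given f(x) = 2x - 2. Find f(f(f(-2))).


f(-2) = -6
f(-6) = -14
f(-14) = -30

-30


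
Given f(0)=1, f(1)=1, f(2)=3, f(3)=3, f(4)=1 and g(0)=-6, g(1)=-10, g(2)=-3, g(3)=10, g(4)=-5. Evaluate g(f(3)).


f(3) = 3
g(3) = 10

10


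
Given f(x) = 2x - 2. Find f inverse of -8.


Solve 2x - 2 = -8
x = (-8 + 2) / 2 = -3

-3


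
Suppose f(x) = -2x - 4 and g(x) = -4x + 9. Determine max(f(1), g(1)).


f(1) = -6
g(1) = 5
max = 5

5


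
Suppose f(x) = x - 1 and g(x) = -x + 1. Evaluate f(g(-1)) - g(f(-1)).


f(g(-1)) = 1
g(f(-1)) = 3
Difference = -2

-2


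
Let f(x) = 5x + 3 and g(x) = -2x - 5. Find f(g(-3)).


8


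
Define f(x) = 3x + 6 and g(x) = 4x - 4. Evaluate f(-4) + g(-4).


f(-4) = -6
g(-4) = -20
Sum = -26

-26


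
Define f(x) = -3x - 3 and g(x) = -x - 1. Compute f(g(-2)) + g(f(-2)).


f(g(-2)) = -6
g(f(-2)) = -4
Sum = -10

-10


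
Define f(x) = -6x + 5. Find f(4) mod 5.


f(4) = -19
-19 mod 5 = 1

1


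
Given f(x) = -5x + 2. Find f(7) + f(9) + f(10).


-124


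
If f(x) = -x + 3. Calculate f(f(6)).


f(6) = -3
f(-3) = 6

6


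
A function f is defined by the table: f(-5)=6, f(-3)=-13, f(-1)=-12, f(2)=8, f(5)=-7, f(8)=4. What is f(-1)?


Reading from the table at x = -1

-12


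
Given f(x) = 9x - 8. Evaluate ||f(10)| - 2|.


f(10) = 82
|82| = 82
|82 - 2| = 80

80


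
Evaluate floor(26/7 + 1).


26/7 = 3.7143
3.7143 + 1 = 4.7143
floor(4.7143) = 4

4


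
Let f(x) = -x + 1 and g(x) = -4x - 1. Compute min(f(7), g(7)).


-29


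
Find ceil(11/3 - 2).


11/3 = 3.6667
3.6667 - 2 = 1.6667
ceil(1.6667) = 2

2


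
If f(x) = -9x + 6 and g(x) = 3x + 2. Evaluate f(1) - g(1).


f(1) = -3
g(1) = 5
Difference = -8

-8


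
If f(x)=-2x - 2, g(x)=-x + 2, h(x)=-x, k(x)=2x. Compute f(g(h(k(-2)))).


k(-2) = -4
h(-4) = 4
g(4) = -2
f(-2) = 2

2


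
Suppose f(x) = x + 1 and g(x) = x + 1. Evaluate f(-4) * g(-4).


f(-4) = -3
g(-4) = -3
Product = 9

9


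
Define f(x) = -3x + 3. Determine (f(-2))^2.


f(-2) = 9
(9)^2 = 81

81


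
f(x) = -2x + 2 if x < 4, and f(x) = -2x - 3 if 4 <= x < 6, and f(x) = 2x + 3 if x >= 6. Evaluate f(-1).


-1 satisfies x < 4
f(-1) = 4

4


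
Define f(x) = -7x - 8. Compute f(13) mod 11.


f(13) = -99
-99 mod 11 = 0

0


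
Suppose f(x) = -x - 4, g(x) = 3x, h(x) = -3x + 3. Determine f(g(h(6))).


41


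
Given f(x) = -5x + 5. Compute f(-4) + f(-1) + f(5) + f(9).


f(-4) = 25
f(-1) = 10
f(5) = -20
f(9) = -40
Sum = -25

-25


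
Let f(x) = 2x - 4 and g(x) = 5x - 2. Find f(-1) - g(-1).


f(-1) = -6
g(-1) = -7
Difference = 1

1


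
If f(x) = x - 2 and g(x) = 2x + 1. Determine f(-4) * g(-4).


42


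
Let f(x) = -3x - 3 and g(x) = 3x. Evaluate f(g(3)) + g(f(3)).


f(g(3)) = -30
g(f(3)) = -36
Sum = -66

-66


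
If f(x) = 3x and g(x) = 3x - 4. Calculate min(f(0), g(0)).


f(0) = 0
g(0) = -4
min = -4

-4


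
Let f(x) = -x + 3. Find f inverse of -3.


6


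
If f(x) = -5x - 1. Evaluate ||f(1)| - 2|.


4


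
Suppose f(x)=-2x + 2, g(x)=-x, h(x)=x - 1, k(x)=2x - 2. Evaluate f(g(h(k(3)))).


k(3) = 4
h(4) = 3
g(3) = -3
f(-3) = 8

8


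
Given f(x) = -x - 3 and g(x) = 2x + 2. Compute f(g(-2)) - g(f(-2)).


-1


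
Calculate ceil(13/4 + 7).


13/4 = 3.25
3.25 + 7 = 10.25
ceil(10.25) = 11

11


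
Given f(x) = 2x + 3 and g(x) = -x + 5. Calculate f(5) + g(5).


13


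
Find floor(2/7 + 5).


5


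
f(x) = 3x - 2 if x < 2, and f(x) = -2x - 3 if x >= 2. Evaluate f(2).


2 satisfies x >= 2
f(2) = -7

-7


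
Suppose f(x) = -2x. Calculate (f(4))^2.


f(4) = -8
(-8)^2 = 64

64


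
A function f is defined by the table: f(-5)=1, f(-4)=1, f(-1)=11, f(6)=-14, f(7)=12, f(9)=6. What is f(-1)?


Reading from the table at x = -1

11


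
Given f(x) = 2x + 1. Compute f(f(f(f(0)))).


15


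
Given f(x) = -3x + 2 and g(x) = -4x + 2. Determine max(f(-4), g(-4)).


f(-4) = 14
g(-4) = 18
max = 18

18


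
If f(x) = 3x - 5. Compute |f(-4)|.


f(-4) = -17
|-17| = 17

17


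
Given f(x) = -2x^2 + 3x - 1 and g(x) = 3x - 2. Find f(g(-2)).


g(-2) = -8
f(-8) = (-2)*(-8)^2 + 3*(-8) - 1 = -153

-153


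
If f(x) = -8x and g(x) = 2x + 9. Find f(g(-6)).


g(-6) = -3
f(-3) = 24

24


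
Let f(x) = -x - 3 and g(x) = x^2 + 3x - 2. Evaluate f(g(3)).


g(3) = 16
f(16) = -19

-19


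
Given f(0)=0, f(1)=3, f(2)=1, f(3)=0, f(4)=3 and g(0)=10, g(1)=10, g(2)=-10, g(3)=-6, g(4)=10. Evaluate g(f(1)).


f(1) = 3
g(3) = -6

-6


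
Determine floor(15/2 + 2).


15/2 = 7.5
7.5 + 2 = 9.5
floor(9.5) = 9

9


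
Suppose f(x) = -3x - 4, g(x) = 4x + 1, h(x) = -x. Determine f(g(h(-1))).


h(-1) = 1
g(1) = 5
f(5) = -19

-19


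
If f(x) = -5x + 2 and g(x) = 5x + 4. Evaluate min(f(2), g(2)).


f(2) = -8
g(2) = 14
min = -8

-8


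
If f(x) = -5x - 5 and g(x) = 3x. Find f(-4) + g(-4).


f(-4) = 15
g(-4) = -12
Sum = 3

3


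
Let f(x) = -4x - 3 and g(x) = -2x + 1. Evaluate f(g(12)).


g(12) = -23
f(-23) = 89

89


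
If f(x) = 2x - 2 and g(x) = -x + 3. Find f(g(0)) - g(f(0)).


f(g(0)) = 4
g(f(0)) = 5
Difference = -1

-1


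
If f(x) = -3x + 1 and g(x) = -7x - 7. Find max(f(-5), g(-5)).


f(-5) = 16
g(-5) = 28
max = 28

28


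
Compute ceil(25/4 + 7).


14


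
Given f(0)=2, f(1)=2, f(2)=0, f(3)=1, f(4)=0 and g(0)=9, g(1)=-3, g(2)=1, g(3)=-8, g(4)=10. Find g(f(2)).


f(2) = 0
g(0) = 9

9


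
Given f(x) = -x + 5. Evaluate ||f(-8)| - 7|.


6


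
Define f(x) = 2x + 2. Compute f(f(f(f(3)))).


f(3) = 8
f(8) = 18
f(18) = 38
f(38) = 78

78


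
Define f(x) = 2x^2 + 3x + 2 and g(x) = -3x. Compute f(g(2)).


g(2) = -6
f(-6) = 2*(-6)^2 + 3*(-6) + 2 = 56

56


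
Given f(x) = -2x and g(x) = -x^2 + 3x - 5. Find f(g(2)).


g(2) = -3
f(-3) = 6

6


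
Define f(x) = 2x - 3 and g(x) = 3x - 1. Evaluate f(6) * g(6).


f(6) = 9
g(6) = 17
Product = 153

153


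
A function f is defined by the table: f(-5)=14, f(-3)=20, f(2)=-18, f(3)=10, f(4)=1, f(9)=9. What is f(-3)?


Reading from the table at x = -3

20


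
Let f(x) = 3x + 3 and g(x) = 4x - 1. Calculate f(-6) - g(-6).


f(-6) = -15
g(-6) = -25
Difference = 10

10


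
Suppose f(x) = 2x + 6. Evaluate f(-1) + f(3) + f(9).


f(-1) = 4
f(3) = 12
f(9) = 24
Sum = 40

40


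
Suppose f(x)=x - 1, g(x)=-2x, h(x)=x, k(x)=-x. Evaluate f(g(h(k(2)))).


k(2) = -2
h(-2) = -2
g(-2) = 4
f(4) = 3

3


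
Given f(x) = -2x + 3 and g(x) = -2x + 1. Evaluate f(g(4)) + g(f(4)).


f(g(4)) = 17
g(f(4)) = 11
Sum = 28

28


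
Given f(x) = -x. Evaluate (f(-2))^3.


8


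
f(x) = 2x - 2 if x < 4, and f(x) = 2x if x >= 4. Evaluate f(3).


3 satisfies x < 4
f(3) = 4

4


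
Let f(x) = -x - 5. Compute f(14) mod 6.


5


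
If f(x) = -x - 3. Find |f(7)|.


10


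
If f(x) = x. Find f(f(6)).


6


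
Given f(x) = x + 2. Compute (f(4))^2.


f(4) = 6
(6)^2 = 36

36


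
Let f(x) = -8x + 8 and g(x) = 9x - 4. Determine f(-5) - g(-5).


f(-5) = 48
g(-5) = -49
Difference = 97

97


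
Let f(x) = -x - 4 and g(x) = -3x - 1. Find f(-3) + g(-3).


f(-3) = -1
g(-3) = 8
Sum = 7

7


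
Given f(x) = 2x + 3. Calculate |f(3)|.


f(3) = 9
|9| = 9

9


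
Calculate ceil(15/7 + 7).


15/7 = 2.1429
2.1429 + 7 = 9.1429
ceil(9.1429) = 10

10


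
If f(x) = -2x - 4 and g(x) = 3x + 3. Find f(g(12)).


g(12) = 39
f(39) = -82

-82


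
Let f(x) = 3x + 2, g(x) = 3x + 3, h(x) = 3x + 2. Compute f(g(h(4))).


h(4) = 14
g(14) = 45
f(45) = 137

137


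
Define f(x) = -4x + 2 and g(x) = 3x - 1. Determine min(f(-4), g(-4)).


f(-4) = 18
g(-4) = -13
min = -13

-13


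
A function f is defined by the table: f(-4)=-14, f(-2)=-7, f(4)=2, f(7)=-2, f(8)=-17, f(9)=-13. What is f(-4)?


Reading from the table at x = -4

-14


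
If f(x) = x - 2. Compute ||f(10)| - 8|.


f(10) = 8
|8| = 8
|8 - 8| = 0

0


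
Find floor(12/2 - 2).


12/2 = 6
6 - 2 = 4
floor(4) = 4

4


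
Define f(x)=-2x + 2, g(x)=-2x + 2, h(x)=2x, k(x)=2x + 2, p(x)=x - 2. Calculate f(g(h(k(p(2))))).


p(2) = 0
k(0) = 2
h(2) = 4
g(4) = -6
f(-6) = 14

14


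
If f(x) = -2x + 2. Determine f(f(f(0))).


f(0) = 2
f(2) = -2
f(-2) = 6

6


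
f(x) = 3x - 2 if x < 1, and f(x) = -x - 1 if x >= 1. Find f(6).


6 satisfies x >= 1
f(6) = -7

-7


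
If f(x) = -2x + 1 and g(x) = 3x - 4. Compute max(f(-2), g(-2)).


f(-2) = 5
g(-2) = -10
max = 5

5


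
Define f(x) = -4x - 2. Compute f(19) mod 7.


f(19) = -78
-78 mod 7 = 6

6


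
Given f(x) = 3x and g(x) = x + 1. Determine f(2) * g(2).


18


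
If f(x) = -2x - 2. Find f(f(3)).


f(3) = -8
f(-8) = 14

14


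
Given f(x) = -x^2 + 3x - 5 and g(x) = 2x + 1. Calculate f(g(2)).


g(2) = 5
f(5) = (-1)*(5)^2 + 3*(5) - 5 = -15

-15


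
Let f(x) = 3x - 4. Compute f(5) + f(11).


f(5) = 11
f(11) = 29
Sum = 40

40


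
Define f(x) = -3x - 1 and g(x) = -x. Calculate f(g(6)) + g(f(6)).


f(g(6)) = 17
g(f(6)) = 19
Sum = 36

36


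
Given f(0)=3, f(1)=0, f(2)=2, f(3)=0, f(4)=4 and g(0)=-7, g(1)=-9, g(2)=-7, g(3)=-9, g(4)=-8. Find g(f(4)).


-8


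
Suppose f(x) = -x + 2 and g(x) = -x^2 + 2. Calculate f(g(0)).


g(0) = 2
f(2) = 0

0


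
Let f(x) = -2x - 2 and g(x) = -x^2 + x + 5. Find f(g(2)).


g(2) = 3
f(3) = -8

-8


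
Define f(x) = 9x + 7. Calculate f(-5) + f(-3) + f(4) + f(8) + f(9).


f(-5) = -38
f(-3) = -20
f(4) = 43
f(8) = 79
f(9) = 88
Sum = 152

152


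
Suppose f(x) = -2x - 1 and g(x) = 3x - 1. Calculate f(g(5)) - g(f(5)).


f(g(5)) = -29
g(f(5)) = -34
Difference = 5

5


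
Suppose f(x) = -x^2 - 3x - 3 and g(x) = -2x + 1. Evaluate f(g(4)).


g(4) = -7
f(-7) = (-1)*(-7)^2 - 3*(-7) - 3 = -31

-31
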